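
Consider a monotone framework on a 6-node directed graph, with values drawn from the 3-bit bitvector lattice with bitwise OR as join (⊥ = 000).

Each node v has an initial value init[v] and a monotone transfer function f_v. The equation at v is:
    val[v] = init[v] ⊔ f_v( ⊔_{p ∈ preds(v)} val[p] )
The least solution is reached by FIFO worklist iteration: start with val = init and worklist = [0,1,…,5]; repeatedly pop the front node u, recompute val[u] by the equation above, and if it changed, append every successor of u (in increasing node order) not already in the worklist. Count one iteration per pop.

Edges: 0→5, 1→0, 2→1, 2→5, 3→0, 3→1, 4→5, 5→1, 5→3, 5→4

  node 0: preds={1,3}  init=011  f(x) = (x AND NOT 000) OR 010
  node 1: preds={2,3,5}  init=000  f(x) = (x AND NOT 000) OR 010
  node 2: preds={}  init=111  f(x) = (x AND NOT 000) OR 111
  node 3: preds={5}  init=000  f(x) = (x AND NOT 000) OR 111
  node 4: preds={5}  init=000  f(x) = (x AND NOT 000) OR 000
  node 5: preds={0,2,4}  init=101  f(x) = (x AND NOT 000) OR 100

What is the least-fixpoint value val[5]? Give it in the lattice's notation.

111

Iteration log — 11 steps:
  step 1. node 0  ⊔preds=000  new=011  stable
  step 2. node 1  ⊔preds=111  new=111  old=000  +wl: 0
  step 3. node 2  ⊔preds=000  new=111  stable
  step 4. node 3  ⊔preds=101  new=111  old=000  +wl: 1
  step 5. node 4  ⊔preds=101  new=101  old=000  +wl: 
  step 6. node 5  ⊔preds=111  new=111  old=101  +wl: 3,4
  step 7. node 0  ⊔preds=111  new=111  old=011  +wl: 5
  step 8. node 1  ⊔preds=111  new=111  stable
  step 9. node 3  ⊔preds=111  new=111  stable
  step 10. node 4  ⊔preds=111  new=111  old=101  +wl: 
  step 11. node 5  ⊔preds=111  new=111  stable

Least fixpoint reached:
  node 0: 111
  node 1: 111
  node 2: 111
  node 3: 111
  node 4: 111
  node 5: 111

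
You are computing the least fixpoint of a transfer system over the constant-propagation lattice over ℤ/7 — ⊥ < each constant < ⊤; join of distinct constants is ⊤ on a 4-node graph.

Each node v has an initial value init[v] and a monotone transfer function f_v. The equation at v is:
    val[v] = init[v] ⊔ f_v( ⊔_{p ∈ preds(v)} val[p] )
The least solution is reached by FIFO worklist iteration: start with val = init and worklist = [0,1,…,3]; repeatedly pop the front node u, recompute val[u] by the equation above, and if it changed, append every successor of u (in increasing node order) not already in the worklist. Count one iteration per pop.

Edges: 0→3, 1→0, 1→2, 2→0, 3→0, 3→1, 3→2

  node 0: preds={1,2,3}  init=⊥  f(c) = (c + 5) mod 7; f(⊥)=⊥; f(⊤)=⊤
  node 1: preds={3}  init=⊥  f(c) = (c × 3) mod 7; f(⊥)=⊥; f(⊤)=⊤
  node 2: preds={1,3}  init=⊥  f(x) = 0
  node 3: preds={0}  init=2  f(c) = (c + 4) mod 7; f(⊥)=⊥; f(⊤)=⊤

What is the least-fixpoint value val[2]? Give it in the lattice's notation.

0

Worklist (9 pops):
  #1 pop 0: in=2 → 0 (was ⊥); enqueue []
  #2 pop 1: in=2 → 6 (was ⊥); enqueue [0]
  #3 pop 2: in=⊤ → 0 (was ⊥); enqueue []
  #4 pop 3: in=0 → ⊤ (was 2); enqueue [1,2]
  #5 pop 0: in=⊤ → ⊤ (was 0); enqueue [3]
  #6 pop 1: in=⊤ → ⊤ (was 6); enqueue [0]
  #7 pop 2: in=⊤ → 0 (no change)
  #8 pop 3: in=⊤ → ⊤ (no change)
  #9 pop 0: in=⊤ → ⊤ (no change)

Fixpoint:
  val[0] = ⊤
  val[1] = ⊤
  val[2] = 0
  val[3] = ⊤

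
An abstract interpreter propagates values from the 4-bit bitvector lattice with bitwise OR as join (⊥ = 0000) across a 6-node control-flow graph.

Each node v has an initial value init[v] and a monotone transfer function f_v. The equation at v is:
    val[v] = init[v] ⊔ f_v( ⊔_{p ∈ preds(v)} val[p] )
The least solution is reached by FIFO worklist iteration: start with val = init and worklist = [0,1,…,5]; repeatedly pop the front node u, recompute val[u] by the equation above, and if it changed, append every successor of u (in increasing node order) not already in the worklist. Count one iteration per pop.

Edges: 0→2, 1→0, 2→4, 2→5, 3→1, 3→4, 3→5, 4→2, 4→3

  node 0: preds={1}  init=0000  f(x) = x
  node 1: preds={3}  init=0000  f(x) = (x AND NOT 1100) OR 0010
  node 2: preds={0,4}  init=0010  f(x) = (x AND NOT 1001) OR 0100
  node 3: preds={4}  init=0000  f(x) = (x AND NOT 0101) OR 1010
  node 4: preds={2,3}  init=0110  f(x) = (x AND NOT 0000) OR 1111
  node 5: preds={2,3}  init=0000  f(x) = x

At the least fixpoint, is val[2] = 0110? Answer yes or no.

Iteration log — 10 steps:
  step 1. node 0  ⊔preds=0000  new=0000  stable
  step 2. node 1  ⊔preds=0000  new=0010  old=0000  +wl: 0
  step 3. node 2  ⊔preds=0110  new=0110  old=0010  +wl: 
  step 4. node 3  ⊔preds=0110  new=1010  old=0000  +wl: 1
  step 5. node 4  ⊔preds=1110  new=1111  old=0110  +wl: 2,3
  step 6. node 5  ⊔preds=1110  new=1110  old=0000  +wl: 
  step 7. node 0  ⊔preds=0010  new=0010  old=0000  +wl: 
  step 8. node 1  ⊔preds=1010  new=0010  stable
  step 9. node 2  ⊔preds=1111  new=0110  stable
  step 10. node 3  ⊔preds=1111  new=1010  stable

Least fixpoint reached:
  node 0: 0010
  node 1: 0010
  node 2: 0110
  node 3: 1010
  node 4: 1111
  node 5: 1110

yes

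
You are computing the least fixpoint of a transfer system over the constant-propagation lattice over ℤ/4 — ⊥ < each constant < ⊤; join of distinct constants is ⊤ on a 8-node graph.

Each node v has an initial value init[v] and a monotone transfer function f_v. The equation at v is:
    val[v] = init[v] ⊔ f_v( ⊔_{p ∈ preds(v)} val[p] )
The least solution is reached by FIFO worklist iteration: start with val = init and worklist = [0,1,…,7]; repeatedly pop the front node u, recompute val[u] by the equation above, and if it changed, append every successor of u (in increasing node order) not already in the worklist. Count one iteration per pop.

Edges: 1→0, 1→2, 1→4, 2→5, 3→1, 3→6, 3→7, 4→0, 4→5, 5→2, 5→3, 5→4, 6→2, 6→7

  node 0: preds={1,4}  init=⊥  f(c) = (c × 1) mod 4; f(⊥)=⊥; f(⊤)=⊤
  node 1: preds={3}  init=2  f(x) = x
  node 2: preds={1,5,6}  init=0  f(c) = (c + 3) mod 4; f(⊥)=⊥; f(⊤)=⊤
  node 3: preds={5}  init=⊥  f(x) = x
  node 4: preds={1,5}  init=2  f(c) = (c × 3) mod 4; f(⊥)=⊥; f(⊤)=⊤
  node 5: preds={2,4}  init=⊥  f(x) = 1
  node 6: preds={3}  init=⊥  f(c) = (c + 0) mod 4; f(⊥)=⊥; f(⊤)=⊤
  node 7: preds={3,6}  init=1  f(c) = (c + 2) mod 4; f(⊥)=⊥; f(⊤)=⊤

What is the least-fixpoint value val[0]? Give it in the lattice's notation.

⊤

Trace (18 dequeues):
  [1] u=0 | in 2 | out 2 | prev ⊥ | push {}
  [2] u=1 | in ⊥ | out 2 | ==
  [3] u=2 | in 2 | out ⊤ | prev 0 | push {}
  [4] u=3 | in ⊥ | out ⊥ | ==
  [5] u=4 | in 2 | out 2 | ==
  [6] u=5 | in ⊤ | out 1 | prev ⊥ | push {2,3,4}
  [7] u=6 | in ⊥ | out ⊥ | ==
  [8] u=7 | in ⊥ | out 1 | ==
  [9] u=2 | in ⊤ | out ⊤ | ==
  [10] u=3 | in 1 | out 1 | prev ⊥ | push {1,6,7}
  [11] u=4 | in ⊤ | out ⊤ | prev 2 | push {0,5}
  [12] u=1 | in 1 | out ⊤ | prev 2 | push {2,4}
  [13] u=6 | in 1 | out 1 | prev ⊥ | push {}
  [14] u=7 | in 1 | out ⊤ | prev 1 | push {}
  [15] u=0 | in ⊤ | out ⊤ | prev 2 | push {}
  [16] u=5 | in ⊤ | out 1 | ==
  [17] u=2 | in ⊤ | out ⊤ | ==
  [18] u=4 | in ⊤ | out ⊤ | ==

Converged values:
  [0] ⊤
  [1] ⊤
  [2] ⊤
  [3] 1
  [4] ⊤
  [5] 1
  [6] 1
  [7] ⊤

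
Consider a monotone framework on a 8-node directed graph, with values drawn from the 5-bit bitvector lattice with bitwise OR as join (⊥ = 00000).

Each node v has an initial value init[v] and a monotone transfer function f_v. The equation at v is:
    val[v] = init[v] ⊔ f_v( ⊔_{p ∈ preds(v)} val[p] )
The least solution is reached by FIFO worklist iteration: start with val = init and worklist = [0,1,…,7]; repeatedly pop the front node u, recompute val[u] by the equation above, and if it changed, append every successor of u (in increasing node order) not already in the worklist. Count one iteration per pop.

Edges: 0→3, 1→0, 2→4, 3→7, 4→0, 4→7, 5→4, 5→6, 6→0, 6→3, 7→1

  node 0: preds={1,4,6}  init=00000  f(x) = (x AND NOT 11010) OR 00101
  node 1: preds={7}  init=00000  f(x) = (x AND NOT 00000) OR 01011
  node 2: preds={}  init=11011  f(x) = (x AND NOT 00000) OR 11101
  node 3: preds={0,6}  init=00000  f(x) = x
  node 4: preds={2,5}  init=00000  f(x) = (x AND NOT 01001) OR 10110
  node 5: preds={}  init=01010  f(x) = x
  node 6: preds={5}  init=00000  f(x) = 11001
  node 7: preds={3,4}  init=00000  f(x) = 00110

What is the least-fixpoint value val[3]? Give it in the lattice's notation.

11101

Iteration log — 13 steps:
  step 1. node 0  ⊔preds=00000  new=00101  old=00000  +wl: 
  step 2. node 1  ⊔preds=00000  new=01011  old=00000  +wl: 0
  step 3. node 2  ⊔preds=00000  new=11111  old=11011  +wl: 
  step 4. node 3  ⊔preds=00101  new=00101  old=00000  +wl: 
  step 5. node 4  ⊔preds=11111  new=10110  old=00000  +wl: 
  step 6. node 5  ⊔preds=00000  new=01010  stable
  step 7. node 6  ⊔preds=01010  new=11001  old=00000  +wl: 3
  step 8. node 7  ⊔preds=10111  new=00110  old=00000  +wl: 1
  step 9. node 0  ⊔preds=11111  new=00101  stable
  step 10. node 3  ⊔preds=11101  new=11101  old=00101  +wl: 7
  step 11. node 1  ⊔preds=00110  new=01111  old=01011  +wl: 0
  step 12. node 7  ⊔preds=11111  new=00110  stable
  step 13. node 0  ⊔preds=11111  new=00101  stable

Least fixpoint reached:
  node 0: 00101
  node 1: 01111
  node 2: 11111
  node 3: 11101
  node 4: 10110
  node 5: 01010
  node 6: 11001
  node 7: 00110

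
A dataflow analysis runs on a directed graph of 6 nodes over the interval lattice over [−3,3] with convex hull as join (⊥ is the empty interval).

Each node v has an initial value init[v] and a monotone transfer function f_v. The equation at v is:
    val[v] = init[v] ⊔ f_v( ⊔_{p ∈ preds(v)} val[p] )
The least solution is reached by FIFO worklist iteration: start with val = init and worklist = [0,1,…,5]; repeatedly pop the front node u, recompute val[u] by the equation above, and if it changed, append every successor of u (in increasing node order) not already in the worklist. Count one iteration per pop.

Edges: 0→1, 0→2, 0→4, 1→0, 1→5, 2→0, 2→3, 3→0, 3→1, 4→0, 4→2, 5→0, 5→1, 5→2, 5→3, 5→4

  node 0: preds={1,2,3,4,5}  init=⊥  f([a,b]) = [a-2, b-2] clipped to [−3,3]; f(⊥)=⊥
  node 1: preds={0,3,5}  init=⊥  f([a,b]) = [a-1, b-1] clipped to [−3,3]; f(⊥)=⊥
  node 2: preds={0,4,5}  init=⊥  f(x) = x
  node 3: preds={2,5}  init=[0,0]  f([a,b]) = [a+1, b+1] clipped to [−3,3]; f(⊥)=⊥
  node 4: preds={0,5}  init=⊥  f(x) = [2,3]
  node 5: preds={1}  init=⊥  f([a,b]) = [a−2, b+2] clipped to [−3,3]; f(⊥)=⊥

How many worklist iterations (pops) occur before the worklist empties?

Worklist (24 pops):
  #1 pop 0: in=[0,0] → [-2,-2] (was ⊥); enqueue []
  #2 pop 1: in=[-2,0] → [-3,-1] (was ⊥); enqueue [0]
  #3 pop 2: in=[-2,-2] → [-2,-2] (was ⊥); enqueue []
  #4 pop 3: in=[-2,-2] → [-1,0] (was [0,0]); enqueue [1]
  #5 pop 4: in=[-2,-2] → [2,3] (was ⊥); enqueue [2]
  #6 pop 5: in=[-3,-1] → [-3,1] (was ⊥); enqueue [3,4]
  #7 pop 0: in=[-3,3] → [-3,1] (was [-2,-2]); enqueue []
  #8 pop 1: in=[-3,1] → [-3,0] (was [-3,-1]); enqueue [0,5]
  #9 pop 2: in=[-3,3] → [-3,3] (was [-2,-2]); enqueue []
  #10 pop 3: in=[-3,3] → [-2,3] (was [-1,0]); enqueue [1]
  #11 pop 4: in=[-3,1] → [2,3] (no change)
  #12 pop 0: in=[-3,3] → [-3,1] (no change)
  #13 pop 5: in=[-3,0] → [-3,2] (was [-3,1]); enqueue [0,2,3,4]
  #14 pop 1: in=[-3,3] → [-3,2] (was [-3,0]); enqueue [5]
  #15 pop 0: in=[-3,3] → [-3,1] (no change)
  #16 pop 2: in=[-3,3] → [-3,3] (no change)
  #17 pop 3: in=[-3,3] → [-2,3] (no change)
  #18 pop 4: in=[-3,2] → [2,3] (no change)
  #19 pop 5: in=[-3,2] → [-3,3] (was [-3,2]); enqueue [0,1,2,3,4]
  #20 pop 0: in=[-3,3] → [-3,1] (no change)
  #21 pop 1: in=[-3,3] → [-3,2] (no change)
  #22 pop 2: in=[-3,3] → [-3,3] (no change)
  #23 pop 3: in=[-3,3] → [-2,3] (no change)
  #24 pop 4: in=[-3,3] → [2,3] (no change)

Fixpoint:
  val[0] = [-3,1]
  val[1] = [-3,2]
  val[2] = [-3,3]
  val[3] = [-2,3]
  val[4] = [2,3]
  val[5] = [-3,3]

24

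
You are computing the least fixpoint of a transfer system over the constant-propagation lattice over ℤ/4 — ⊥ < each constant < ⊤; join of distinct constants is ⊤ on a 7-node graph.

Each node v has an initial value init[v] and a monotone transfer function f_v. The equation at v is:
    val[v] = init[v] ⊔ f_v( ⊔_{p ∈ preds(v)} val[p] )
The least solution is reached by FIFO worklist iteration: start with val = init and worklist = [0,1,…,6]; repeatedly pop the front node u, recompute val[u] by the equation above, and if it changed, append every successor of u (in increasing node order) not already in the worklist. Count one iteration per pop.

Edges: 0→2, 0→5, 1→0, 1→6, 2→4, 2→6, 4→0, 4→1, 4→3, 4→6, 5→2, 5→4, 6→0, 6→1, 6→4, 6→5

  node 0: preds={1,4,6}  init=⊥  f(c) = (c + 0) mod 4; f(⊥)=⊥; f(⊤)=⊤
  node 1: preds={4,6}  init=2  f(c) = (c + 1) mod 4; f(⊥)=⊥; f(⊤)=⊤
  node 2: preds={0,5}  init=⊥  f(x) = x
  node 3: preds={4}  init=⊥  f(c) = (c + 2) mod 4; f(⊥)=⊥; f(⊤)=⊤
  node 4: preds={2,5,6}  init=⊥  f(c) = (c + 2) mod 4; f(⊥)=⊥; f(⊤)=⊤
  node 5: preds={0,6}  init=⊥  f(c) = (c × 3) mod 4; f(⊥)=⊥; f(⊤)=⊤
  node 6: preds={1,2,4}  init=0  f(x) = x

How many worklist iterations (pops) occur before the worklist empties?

Worklist (13 pops):
  #1 pop 0: in=⊤ → ⊤ (was ⊥); enqueue []
  #2 pop 1: in=0 → ⊤ (was 2); enqueue [0]
  #3 pop 2: in=⊤ → ⊤ (was ⊥); enqueue []
  #4 pop 3: in=⊥ → ⊥ (no change)
  #5 pop 4: in=⊤ → ⊤ (was ⊥); enqueue [1,3]
  #6 pop 5: in=⊤ → ⊤ (was ⊥); enqueue [2,4]
  #7 pop 6: in=⊤ → ⊤ (was 0); enqueue [5]
  #8 pop 0: in=⊤ → ⊤ (no change)
  #9 pop 1: in=⊤ → ⊤ (no change)
  #10 pop 3: in=⊤ → ⊤ (was ⊥); enqueue []
  #11 pop 2: in=⊤ → ⊤ (no change)
  #12 pop 4: in=⊤ → ⊤ (no change)
  #13 pop 5: in=⊤ → ⊤ (no change)

Fixpoint:
  val[0] = ⊤
  val[1] = ⊤
  val[2] = ⊤
  val[3] = ⊤
  val[4] = ⊤
  val[5] = ⊤
  val[6] = ⊤

13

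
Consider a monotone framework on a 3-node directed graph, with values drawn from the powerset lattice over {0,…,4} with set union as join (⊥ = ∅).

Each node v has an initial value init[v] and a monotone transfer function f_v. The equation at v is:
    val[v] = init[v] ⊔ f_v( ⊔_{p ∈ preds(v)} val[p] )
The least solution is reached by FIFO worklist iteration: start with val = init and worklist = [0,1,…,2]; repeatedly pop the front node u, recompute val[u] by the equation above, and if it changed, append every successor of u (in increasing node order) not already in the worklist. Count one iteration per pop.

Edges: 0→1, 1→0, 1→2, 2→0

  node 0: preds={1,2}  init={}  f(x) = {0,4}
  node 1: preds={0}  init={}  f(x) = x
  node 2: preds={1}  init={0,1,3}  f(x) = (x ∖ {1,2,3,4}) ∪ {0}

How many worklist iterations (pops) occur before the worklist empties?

Worklist (4 pops):
  #1 pop 0: in={0,1,3} → {0,4} (was {}); enqueue []
  #2 pop 1: in={0,4} → {0,4} (was {}); enqueue [0]
  #3 pop 2: in={0,4} → {0,1,3} (no change)
  #4 pop 0: in={0,1,3,4} → {0,4} (no change)

Fixpoint:
  val[0] = {0,4}
  val[1] = {0,4}
  val[2] = {0,1,3}

4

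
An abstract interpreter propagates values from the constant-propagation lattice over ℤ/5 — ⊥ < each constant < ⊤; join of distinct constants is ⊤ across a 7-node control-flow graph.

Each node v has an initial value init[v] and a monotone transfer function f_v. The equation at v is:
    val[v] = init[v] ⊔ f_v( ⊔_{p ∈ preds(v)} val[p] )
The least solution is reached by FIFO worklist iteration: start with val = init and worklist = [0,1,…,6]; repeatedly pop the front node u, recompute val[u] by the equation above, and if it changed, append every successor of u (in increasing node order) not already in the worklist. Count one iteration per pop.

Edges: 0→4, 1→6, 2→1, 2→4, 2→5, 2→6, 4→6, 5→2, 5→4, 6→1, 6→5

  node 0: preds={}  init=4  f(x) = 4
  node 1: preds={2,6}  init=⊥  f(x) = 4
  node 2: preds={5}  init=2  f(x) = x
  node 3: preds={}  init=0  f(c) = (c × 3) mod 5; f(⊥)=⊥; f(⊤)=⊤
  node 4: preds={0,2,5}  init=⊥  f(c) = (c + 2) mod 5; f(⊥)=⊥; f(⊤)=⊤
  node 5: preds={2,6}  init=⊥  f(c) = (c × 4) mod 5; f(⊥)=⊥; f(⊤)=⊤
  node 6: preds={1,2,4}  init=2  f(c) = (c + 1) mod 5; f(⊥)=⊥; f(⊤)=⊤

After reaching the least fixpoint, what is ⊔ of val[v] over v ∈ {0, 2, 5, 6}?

⊤

Iteration log — 14 steps:
  step 1. node 0  ⊔preds=⊥  new=4  stable
  step 2. node 1  ⊔preds=2  new=4  old=⊥  +wl: 
  step 3. node 2  ⊔preds=⊥  new=2  stable
  step 4. node 3  ⊔preds=⊥  new=0  stable
  step 5. node 4  ⊔preds=⊤  new=⊤  old=⊥  +wl: 
  step 6. node 5  ⊔preds=2  new=3  old=⊥  +wl: 2,4
  step 7. node 6  ⊔preds=⊤  new=⊤  old=2  +wl: 1,5
  step 8. node 2  ⊔preds=3  new=⊤  old=2  +wl: 6
  step 9. node 4  ⊔preds=⊤  new=⊤  stable
  step 10. node 1  ⊔preds=⊤  new=4  stable
  step 11. node 5  ⊔preds=⊤  new=⊤  old=3  +wl: 2,4
  step 12. node 6  ⊔preds=⊤  new=⊤  stable
  step 13. node 2  ⊔preds=⊤  new=⊤  stable
  step 14. node 4  ⊔preds=⊤  new=⊤  stable

Least fixpoint reached:
  node 0: 4
  node 1: 4
  node 2: ⊤
  node 3: 0
  node 4: ⊤
  node 5: ⊤
  node 6: ⊤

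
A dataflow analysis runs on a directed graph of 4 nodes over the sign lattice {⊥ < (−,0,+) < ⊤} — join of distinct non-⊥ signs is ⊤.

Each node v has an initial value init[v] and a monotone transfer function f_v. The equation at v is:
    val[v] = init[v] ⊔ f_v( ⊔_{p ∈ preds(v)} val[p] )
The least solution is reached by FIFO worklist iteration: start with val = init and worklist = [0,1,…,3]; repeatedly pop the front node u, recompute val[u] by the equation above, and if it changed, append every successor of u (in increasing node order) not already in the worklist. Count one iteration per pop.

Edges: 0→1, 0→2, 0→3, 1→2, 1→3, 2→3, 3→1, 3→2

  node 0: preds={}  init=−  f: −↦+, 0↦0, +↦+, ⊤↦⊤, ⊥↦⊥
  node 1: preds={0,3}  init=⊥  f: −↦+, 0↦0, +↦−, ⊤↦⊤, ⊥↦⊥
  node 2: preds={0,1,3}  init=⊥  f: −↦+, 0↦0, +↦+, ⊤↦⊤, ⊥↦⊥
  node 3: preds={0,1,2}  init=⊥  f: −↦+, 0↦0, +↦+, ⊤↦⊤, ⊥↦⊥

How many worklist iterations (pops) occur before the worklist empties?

7

Iteration log — 7 steps:
  step 1. node 0  ⊔preds=⊥  new=−  stable
  step 2. node 1  ⊔preds=−  new=+  old=⊥  +wl: 
  step 3. node 2  ⊔preds=⊤  new=⊤  old=⊥  +wl: 
  step 4. node 3  ⊔preds=⊤  new=⊤  old=⊥  +wl: 1,2
  step 5. node 1  ⊔preds=⊤  new=⊤  old=+  +wl: 3
  step 6. node 2  ⊔preds=⊤  new=⊤  stable
  step 7. node 3  ⊔preds=⊤  new=⊤  stable

Least fixpoint reached:
  node 0: −
  node 1: ⊤
  node 2: ⊤
  node 3: ⊤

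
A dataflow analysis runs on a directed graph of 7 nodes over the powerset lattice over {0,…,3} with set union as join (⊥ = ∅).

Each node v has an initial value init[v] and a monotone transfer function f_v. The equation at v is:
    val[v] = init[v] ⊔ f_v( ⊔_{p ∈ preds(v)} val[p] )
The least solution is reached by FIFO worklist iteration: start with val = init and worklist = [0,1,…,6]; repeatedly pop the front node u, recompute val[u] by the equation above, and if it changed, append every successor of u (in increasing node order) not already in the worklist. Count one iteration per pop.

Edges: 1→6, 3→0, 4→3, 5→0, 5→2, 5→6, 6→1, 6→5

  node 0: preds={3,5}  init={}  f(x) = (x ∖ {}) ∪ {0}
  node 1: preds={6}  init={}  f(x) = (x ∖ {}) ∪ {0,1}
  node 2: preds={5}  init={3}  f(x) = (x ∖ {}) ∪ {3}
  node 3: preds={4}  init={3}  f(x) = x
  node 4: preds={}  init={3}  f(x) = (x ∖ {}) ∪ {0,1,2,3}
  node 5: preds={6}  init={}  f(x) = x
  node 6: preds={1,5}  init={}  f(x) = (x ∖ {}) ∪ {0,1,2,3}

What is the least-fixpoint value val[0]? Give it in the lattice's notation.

Worklist (13 pops):
  #1 pop 0: in={3} → {0,3} (was {}); enqueue []
  #2 pop 1: in={} → {0,1} (was {}); enqueue []
  #3 pop 2: in={} → {3} (no change)
  #4 pop 3: in={3} → {3} (no change)
  #5 pop 4: in={} → {0,1,2,3} (was {3}); enqueue [3]
  #6 pop 5: in={} → {} (no change)
  #7 pop 6: in={0,1} → {0,1,2,3} (was {}); enqueue [1,5]
  #8 pop 3: in={0,1,2,3} → {0,1,2,3} (was {3}); enqueue [0]
  #9 pop 1: in={0,1,2,3} → {0,1,2,3} (was {0,1}); enqueue [6]
  #10 pop 5: in={0,1,2,3} → {0,1,2,3} (was {}); enqueue [2]
  #11 pop 0: in={0,1,2,3} → {0,1,2,3} (was {0,3}); enqueue []
  #12 pop 6: in={0,1,2,3} → {0,1,2,3} (no change)
  #13 pop 2: in={0,1,2,3} → {0,1,2,3} (was {3}); enqueue []

Fixpoint:
  val[0] = {0,1,2,3}
  val[1] = {0,1,2,3}
  val[2] = {0,1,2,3}
  val[3] = {0,1,2,3}
  val[4] = {0,1,2,3}
  val[5] = {0,1,2,3}
  val[6] = {0,1,2,3}

{0,1,2,3}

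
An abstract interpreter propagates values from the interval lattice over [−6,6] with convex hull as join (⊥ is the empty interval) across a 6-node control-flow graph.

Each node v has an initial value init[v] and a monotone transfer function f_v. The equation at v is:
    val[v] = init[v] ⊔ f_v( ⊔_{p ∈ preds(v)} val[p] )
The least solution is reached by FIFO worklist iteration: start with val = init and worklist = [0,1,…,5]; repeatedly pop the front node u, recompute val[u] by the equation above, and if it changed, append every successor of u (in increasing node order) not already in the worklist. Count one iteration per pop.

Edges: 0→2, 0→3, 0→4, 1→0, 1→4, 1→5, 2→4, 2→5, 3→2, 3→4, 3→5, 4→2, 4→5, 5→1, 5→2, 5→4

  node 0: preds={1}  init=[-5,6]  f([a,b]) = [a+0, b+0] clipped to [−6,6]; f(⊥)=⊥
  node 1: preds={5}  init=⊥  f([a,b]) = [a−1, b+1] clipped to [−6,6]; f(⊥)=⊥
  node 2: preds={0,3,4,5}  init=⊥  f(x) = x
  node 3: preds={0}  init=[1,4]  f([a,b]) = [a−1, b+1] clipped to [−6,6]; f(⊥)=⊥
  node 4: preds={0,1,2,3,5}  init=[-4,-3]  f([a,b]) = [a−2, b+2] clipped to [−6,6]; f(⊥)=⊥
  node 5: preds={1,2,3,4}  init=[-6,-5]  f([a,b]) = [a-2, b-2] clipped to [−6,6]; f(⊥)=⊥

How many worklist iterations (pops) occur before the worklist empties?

13

Trace (13 dequeues):
  [1] u=0 | in ⊥ | out [-5,6] | ==
  [2] u=1 | in [-6,-5] | out [-6,-4] | prev ⊥ | push {0}
  [3] u=2 | in [-6,6] | out [-6,6] | prev ⊥ | push {}
  [4] u=3 | in [-5,6] | out [-6,6] | prev [1,4] | push {2}
  [5] u=4 | in [-6,6] | out [-6,6] | prev [-4,-3] | push {}
  [6] u=5 | in [-6,6] | out [-6,4] | prev [-6,-5] | push {1,4}
  [7] u=0 | in [-6,-4] | out [-6,6] | prev [-5,6] | push {3}
  [8] u=2 | in [-6,6] | out [-6,6] | ==
  [9] u=1 | in [-6,4] | out [-6,5] | prev [-6,-4] | push {0,5}
  [10] u=4 | in [-6,6] | out [-6,6] | ==
  [11] u=3 | in [-6,6] | out [-6,6] | ==
  [12] u=0 | in [-6,5] | out [-6,6] | ==
  [13] u=5 | in [-6,6] | out [-6,4] | ==

Converged values:
  [0] [-6,6]
  [1] [-6,5]
  [2] [-6,6]
  [3] [-6,6]
  [4] [-6,6]
  [5] [-6,4]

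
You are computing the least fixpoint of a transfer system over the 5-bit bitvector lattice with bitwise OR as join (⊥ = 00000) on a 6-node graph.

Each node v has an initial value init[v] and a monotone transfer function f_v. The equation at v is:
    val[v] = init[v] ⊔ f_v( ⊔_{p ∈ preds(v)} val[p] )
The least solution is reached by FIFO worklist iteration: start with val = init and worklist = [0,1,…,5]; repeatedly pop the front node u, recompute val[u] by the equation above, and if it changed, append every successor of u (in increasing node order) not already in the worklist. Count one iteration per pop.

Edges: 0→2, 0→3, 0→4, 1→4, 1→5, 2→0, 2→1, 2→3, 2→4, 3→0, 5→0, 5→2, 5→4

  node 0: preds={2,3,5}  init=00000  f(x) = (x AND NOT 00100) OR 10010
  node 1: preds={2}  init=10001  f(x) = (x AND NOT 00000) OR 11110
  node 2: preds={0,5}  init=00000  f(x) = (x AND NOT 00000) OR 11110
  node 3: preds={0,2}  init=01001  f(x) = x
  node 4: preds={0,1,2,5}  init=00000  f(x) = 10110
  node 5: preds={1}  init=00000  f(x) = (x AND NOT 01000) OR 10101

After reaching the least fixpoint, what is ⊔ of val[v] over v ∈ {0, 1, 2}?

Worklist (10 pops):
  #1 pop 0: in=01001 → 11011 (was 00000); enqueue []
  #2 pop 1: in=00000 → 11111 (was 10001); enqueue []
  #3 pop 2: in=11011 → 11111 (was 00000); enqueue [0,1]
  #4 pop 3: in=11111 → 11111 (was 01001); enqueue []
  #5 pop 4: in=11111 → 10110 (was 00000); enqueue []
  #6 pop 5: in=11111 → 10111 (was 00000); enqueue [2,4]
  #7 pop 0: in=11111 → 11011 (no change)
  #8 pop 1: in=11111 → 11111 (no change)
  #9 pop 2: in=11111 → 11111 (no change)
  #10 pop 4: in=11111 → 10110 (no change)

Fixpoint:
  val[0] = 11011
  val[1] = 11111
  val[2] = 11111
  val[3] = 11111
  val[4] = 10110
  val[5] = 10111

11111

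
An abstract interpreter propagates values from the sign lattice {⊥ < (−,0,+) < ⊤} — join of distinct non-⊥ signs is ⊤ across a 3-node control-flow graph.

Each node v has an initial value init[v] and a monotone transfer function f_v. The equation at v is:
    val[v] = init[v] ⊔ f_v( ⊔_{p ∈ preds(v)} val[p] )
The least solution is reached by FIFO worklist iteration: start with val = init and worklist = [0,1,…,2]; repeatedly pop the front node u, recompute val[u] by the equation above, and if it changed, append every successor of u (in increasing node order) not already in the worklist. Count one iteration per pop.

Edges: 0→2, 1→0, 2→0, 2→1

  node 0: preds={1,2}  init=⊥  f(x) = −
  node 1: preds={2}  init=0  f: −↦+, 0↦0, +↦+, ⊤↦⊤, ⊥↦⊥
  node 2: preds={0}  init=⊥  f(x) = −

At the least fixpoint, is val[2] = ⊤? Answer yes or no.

Trace (6 dequeues):
  [1] u=0 | in 0 | out − | prev ⊥ | push {}
  [2] u=1 | in ⊥ | out 0 | ==
  [3] u=2 | in − | out − | prev ⊥ | push {0,1}
  [4] u=0 | in ⊤ | out − | ==
  [5] u=1 | in − | out ⊤ | prev 0 | push {0}
  [6] u=0 | in ⊤ | out − | ==

Converged values:
  [0] −
  [1] ⊤
  [2] −

no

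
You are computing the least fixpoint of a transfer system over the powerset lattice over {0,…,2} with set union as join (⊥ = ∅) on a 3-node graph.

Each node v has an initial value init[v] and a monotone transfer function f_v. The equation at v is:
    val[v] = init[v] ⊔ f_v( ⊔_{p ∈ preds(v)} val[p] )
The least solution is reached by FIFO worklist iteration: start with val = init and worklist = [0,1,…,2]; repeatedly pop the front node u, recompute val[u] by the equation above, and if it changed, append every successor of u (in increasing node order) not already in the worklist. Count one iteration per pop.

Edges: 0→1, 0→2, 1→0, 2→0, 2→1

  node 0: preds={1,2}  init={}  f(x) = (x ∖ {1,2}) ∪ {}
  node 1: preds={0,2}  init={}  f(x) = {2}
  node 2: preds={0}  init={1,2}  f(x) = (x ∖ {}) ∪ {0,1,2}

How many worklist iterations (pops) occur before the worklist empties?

Worklist (6 pops):
  #1 pop 0: in={1,2} → {} (no change)
  #2 pop 1: in={1,2} → {2} (was {}); enqueue [0]
  #3 pop 2: in={} → {0,1,2} (was {1,2}); enqueue [1]
  #4 pop 0: in={0,1,2} → {0} (was {}); enqueue [2]
  #5 pop 1: in={0,1,2} → {2} (no change)
  #6 pop 2: in={0} → {0,1,2} (no change)

Fixpoint:
  val[0] = {0}
  val[1] = {2}
  val[2] = {0,1,2}

6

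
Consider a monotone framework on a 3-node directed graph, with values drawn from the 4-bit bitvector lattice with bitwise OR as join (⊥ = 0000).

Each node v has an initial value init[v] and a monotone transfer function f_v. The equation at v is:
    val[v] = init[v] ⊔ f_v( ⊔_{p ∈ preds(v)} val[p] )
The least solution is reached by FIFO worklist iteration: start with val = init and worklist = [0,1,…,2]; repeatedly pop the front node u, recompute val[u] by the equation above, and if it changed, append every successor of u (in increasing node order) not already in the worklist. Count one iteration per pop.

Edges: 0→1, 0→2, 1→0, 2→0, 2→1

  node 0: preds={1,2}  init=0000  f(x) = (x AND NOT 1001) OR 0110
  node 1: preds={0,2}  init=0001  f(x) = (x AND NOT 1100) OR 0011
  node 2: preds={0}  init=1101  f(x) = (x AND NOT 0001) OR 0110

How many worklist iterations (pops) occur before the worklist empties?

Trace (5 dequeues):
  [1] u=0 | in 1101 | out 0110 | prev 0000 | push {}
  [2] u=1 | in 1111 | out 0011 | prev 0001 | push {0}
  [3] u=2 | in 0110 | out 1111 | prev 1101 | push {1}
  [4] u=0 | in 1111 | out 0110 | ==
  [5] u=1 | in 1111 | out 0011 | ==

Converged values:
  [0] 0110
  [1] 0011
  [2] 1111

5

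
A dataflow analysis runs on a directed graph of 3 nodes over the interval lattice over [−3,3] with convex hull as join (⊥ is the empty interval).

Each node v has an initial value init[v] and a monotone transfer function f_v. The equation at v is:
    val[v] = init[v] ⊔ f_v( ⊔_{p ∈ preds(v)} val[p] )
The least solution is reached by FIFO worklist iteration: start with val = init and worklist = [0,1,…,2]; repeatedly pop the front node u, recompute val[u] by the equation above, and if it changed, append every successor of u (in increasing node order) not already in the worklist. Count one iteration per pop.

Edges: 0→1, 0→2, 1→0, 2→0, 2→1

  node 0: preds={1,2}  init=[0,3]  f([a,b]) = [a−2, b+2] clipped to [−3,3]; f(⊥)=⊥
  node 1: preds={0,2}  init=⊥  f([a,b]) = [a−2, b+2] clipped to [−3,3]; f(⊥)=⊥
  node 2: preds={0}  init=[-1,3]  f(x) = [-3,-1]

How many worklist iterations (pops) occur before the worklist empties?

5

Worklist (5 pops):
  #1 pop 0: in=[-1,3] → [-3,3] (was [0,3]); enqueue []
  #2 pop 1: in=[-3,3] → [-3,3] (was ⊥); enqueue [0]
  #3 pop 2: in=[-3,3] → [-3,3] (was [-1,3]); enqueue [1]
  #4 pop 0: in=[-3,3] → [-3,3] (no change)
  #5 pop 1: in=[-3,3] → [-3,3] (no change)

Fixpoint:
  val[0] = [-3,3]
  val[1] = [-3,3]
  val[2] = [-3,3]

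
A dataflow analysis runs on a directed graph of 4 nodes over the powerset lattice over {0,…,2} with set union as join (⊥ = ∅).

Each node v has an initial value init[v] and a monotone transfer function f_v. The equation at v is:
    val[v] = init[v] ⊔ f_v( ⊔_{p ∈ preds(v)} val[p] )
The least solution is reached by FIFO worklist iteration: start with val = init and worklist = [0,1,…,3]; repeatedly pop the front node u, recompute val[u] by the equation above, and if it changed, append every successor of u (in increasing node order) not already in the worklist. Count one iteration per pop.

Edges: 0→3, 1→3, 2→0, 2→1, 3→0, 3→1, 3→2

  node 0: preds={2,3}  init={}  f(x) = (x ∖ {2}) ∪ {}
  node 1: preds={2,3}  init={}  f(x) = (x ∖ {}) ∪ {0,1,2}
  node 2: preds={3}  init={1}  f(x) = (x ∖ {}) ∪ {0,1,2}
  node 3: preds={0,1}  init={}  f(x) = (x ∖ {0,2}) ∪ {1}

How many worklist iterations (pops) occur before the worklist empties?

8

Iteration log — 8 steps:
  step 1. node 0  ⊔preds={1}  new={1}  old={}  +wl: 
  step 2. node 1  ⊔preds={1}  new={0,1,2}  old={}  +wl: 
  step 3. node 2  ⊔preds={}  new={0,1,2}  old={1}  +wl: 0,1
  step 4. node 3  ⊔preds={0,1,2}  new={1}  old={}  +wl: 2
  step 5. node 0  ⊔preds={0,1,2}  new={0,1}  old={1}  +wl: 3
  step 6. node 1  ⊔preds={0,1,2}  new={0,1,2}  stable
  step 7. node 2  ⊔preds={1}  new={0,1,2}  stable
  step 8. node 3  ⊔preds={0,1,2}  new={1}  stable

Least fixpoint reached:
  node 0: {0,1}
  node 1: {0,1,2}
  node 2: {0,1,2}
  node 3: {1}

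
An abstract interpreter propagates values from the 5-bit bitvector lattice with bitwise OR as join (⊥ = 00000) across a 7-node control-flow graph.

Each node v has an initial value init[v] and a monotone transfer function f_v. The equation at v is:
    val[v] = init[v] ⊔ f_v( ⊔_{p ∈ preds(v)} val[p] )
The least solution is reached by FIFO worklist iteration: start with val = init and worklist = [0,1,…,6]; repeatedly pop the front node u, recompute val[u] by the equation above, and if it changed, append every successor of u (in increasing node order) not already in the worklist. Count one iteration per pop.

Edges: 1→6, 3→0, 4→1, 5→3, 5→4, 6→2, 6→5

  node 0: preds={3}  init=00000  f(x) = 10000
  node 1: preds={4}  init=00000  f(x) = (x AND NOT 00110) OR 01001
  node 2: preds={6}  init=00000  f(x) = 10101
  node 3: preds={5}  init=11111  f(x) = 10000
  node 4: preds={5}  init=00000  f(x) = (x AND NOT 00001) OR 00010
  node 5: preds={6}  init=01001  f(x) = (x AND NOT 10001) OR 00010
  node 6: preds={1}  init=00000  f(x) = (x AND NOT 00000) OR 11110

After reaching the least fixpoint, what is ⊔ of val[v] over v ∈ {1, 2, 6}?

Trace (15 dequeues):
  [1] u=0 | in 11111 | out 10000 | prev 00000 | push {}
  [2] u=1 | in 00000 | out 01001 | prev 00000 | push {}
  [3] u=2 | in 00000 | out 10101 | prev 00000 | push {}
  [4] u=3 | in 01001 | out 11111 | ==
  [5] u=4 | in 01001 | out 01010 | prev 00000 | push {1}
  [6] u=5 | in 00000 | out 01011 | prev 01001 | push {3,4}
  [7] u=6 | in 01001 | out 11111 | prev 00000 | push {2,5}
  [8] u=1 | in 01010 | out 01001 | ==
  [9] u=3 | in 01011 | out 11111 | ==
  [10] u=4 | in 01011 | out 01010 | ==
  [11] u=2 | in 11111 | out 10101 | ==
  [12] u=5 | in 11111 | out 01111 | prev 01011 | push {3,4}
  [13] u=3 | in 01111 | out 11111 | ==
  [14] u=4 | in 01111 | out 01110 | prev 01010 | push {1}
  [15] u=1 | in 01110 | out 01001 | ==

Converged values:
  [0] 10000
  [1] 01001
  [2] 10101
  [3] 11111
  [4] 01110
  [5] 01111
  [6] 11111

11111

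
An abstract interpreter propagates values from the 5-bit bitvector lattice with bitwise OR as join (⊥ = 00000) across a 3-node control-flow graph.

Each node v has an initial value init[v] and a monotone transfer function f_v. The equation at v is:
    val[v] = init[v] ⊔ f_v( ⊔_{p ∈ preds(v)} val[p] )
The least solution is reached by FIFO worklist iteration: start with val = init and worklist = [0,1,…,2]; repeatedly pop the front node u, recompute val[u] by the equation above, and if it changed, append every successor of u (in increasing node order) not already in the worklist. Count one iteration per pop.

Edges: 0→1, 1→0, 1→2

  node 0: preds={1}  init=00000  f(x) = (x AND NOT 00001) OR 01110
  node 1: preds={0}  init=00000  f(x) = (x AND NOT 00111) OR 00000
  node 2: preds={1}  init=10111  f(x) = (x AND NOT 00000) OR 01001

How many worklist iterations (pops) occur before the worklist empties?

4

Worklist (4 pops):
  #1 pop 0: in=00000 → 01110 (was 00000); enqueue []
  #2 pop 1: in=01110 → 01000 (was 00000); enqueue [0]
  #3 pop 2: in=01000 → 11111 (was 10111); enqueue []
  #4 pop 0: in=01000 → 01110 (no change)

Fixpoint:
  val[0] = 01110
  val[1] = 01000
  val[2] = 11111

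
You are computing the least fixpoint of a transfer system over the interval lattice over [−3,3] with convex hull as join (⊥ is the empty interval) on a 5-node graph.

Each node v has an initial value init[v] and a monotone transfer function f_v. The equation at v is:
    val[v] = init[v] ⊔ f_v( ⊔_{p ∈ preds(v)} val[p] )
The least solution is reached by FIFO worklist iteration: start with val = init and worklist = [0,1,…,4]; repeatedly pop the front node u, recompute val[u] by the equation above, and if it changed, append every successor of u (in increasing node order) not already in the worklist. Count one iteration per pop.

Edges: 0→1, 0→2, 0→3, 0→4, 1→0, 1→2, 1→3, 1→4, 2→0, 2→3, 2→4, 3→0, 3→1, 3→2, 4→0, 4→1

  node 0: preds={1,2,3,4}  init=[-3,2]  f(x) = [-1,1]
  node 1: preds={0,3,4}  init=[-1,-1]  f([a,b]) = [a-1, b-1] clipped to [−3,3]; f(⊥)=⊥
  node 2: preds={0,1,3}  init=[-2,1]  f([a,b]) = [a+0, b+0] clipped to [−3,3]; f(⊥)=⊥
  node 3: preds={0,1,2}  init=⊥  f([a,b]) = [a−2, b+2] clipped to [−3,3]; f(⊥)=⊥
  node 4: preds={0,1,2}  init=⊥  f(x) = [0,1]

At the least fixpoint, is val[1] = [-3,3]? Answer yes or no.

no

Trace (11 dequeues):
  [1] u=0 | in [-2,1] | out [-3,2] | ==
  [2] u=1 | in [-3,2] | out [-3,1] | prev [-1,-1] | push {0}
  [3] u=2 | in [-3,2] | out [-3,2] | prev [-2,1] | push {}
  [4] u=3 | in [-3,2] | out [-3,3] | prev ⊥ | push {1,2}
  [5] u=4 | in [-3,2] | out [0,1] | prev ⊥ | push {}
  [6] u=0 | in [-3,3] | out [-3,2] | ==
  [7] u=1 | in [-3,3] | out [-3,2] | prev [-3,1] | push {0,3,4}
  [8] u=2 | in [-3,3] | out [-3,3] | prev [-3,2] | push {}
  [9] u=0 | in [-3,3] | out [-3,2] | ==
  [10] u=3 | in [-3,3] | out [-3,3] | ==
  [11] u=4 | in [-3,3] | out [0,1] | ==

Converged values:
  [0] [-3,2]
  [1] [-3,2]
  [2] [-3,3]
  [3] [-3,3]
  [4] [0,1]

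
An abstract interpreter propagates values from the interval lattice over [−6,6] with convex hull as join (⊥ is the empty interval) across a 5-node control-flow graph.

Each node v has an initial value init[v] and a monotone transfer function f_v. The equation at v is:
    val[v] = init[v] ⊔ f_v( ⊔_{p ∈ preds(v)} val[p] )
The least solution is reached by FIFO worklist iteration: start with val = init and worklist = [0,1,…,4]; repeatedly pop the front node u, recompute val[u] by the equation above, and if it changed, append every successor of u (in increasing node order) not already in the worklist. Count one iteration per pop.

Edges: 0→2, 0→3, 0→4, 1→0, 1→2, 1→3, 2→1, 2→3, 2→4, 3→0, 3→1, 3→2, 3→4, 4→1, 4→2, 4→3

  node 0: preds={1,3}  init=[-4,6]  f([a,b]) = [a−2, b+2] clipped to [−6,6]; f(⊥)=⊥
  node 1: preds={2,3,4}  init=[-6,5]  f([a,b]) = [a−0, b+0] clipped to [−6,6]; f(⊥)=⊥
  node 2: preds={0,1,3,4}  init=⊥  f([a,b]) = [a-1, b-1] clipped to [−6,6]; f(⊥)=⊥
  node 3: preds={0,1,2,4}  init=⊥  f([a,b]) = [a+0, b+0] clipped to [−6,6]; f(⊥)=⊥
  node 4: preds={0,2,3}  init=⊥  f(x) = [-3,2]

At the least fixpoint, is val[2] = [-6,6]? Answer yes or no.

no

Iteration log — 9 steps:
  step 1. node 0  ⊔preds=[-6,5]  new=[-6,6]  old=[-4,6]  +wl: 
  step 2. node 1  ⊔preds=⊥  new=[-6,5]  stable
  step 3. node 2  ⊔preds=[-6,6]  new=[-6,5]  old=⊥  +wl: 1
  step 4. node 3  ⊔preds=[-6,6]  new=[-6,6]  old=⊥  +wl: 0,2
  step 5. node 4  ⊔preds=[-6,6]  new=[-3,2]  old=⊥  +wl: 3
  step 6. node 1  ⊔preds=[-6,6]  new=[-6,6]  old=[-6,5]  +wl: 
  step 7. node 0  ⊔preds=[-6,6]  new=[-6,6]  stable
  step 8. node 2  ⊔preds=[-6,6]  new=[-6,5]  stable
  step 9. node 3  ⊔preds=[-6,6]  new=[-6,6]  stable

Least fixpoint reached:
  node 0: [-6,6]
  node 1: [-6,6]
  node 2: [-6,5]
  node 3: [-6,6]
  node 4: [-3,2]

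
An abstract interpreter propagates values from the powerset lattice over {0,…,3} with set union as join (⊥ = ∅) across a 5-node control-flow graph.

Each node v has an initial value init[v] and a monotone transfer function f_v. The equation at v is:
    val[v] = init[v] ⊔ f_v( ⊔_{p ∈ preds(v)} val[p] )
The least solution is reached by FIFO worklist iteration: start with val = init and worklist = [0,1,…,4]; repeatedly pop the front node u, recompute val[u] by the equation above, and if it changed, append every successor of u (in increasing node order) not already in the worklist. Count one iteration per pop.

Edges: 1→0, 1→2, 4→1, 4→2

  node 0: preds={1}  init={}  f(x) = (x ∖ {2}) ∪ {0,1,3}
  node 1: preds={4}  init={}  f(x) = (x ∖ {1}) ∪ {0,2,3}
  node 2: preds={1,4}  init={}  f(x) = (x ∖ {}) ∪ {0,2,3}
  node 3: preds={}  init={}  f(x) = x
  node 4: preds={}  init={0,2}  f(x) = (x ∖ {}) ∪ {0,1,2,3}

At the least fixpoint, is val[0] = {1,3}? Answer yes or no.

no

Iteration log — 8 steps:
  step 1. node 0  ⊔preds={}  new={0,1,3}  old={}  +wl: 
  step 2. node 1  ⊔preds={0,2}  new={0,2,3}  old={}  +wl: 0
  step 3. node 2  ⊔preds={0,2,3}  new={0,2,3}  old={}  +wl: 
  step 4. node 3  ⊔preds={}  new={}  stable
  step 5. node 4  ⊔preds={}  new={0,1,2,3}  old={0,2}  +wl: 1,2
  step 6. node 0  ⊔preds={0,2,3}  new={0,1,3}  stable
  step 7. node 1  ⊔preds={0,1,2,3}  new={0,2,3}  stable
  step 8. node 2  ⊔preds={0,1,2,3}  new={0,1,2,3}  old={0,2,3}  +wl: 

Least fixpoint reached:
  node 0: {0,1,3}
  node 1: {0,2,3}
  node 2: {0,1,2,3}
  node 3: {}
  node 4: {0,1,2,3}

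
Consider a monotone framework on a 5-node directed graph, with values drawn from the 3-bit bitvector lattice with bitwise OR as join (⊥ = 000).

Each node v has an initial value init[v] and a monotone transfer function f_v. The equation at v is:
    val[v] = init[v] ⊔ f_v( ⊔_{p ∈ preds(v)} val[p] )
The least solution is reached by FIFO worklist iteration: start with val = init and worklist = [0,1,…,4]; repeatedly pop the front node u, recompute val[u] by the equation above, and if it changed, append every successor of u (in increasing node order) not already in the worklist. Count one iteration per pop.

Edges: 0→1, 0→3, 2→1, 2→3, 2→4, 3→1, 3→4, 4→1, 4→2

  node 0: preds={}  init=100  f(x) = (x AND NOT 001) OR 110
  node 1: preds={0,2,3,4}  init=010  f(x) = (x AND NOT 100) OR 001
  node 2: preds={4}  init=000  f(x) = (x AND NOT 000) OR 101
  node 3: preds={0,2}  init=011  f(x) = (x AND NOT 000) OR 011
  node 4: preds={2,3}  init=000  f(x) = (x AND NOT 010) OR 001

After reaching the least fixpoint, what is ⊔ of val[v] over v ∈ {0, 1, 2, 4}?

Worklist (7 pops):
  #1 pop 0: in=000 → 110 (was 100); enqueue []
  #2 pop 1: in=111 → 011 (was 010); enqueue []
  #3 pop 2: in=000 → 101 (was 000); enqueue [1]
  #4 pop 3: in=111 → 111 (was 011); enqueue []
  #5 pop 4: in=111 → 101 (was 000); enqueue [2]
  #6 pop 1: in=111 → 011 (no change)
  #7 pop 2: in=101 → 101 (no change)

Fixpoint:
  val[0] = 110
  val[1] = 011
  val[2] = 101
  val[3] = 111
  val[4] = 101

111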